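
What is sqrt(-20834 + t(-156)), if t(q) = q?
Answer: I*sqrt(20990) ≈ 144.88*I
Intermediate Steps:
sqrt(-20834 + t(-156)) = sqrt(-20834 - 156) = sqrt(-20990) = I*sqrt(20990)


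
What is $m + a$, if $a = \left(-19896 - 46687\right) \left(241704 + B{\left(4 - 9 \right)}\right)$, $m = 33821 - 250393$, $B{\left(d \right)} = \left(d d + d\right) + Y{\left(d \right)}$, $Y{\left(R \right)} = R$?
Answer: $-16094592749$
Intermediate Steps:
$B{\left(d \right)} = d^{2} + 2 d$ ($B{\left(d \right)} = \left(d d + d\right) + d = \left(d^{2} + d\right) + d = \left(d + d^{2}\right) + d = d^{2} + 2 d$)
$m = -216572$
$a = -16094376177$ ($a = \left(-19896 - 46687\right) \left(241704 + \left(4 - 9\right) \left(2 + \left(4 - 9\right)\right)\right) = - 66583 \left(241704 + \left(4 - 9\right) \left(2 + \left(4 - 9\right)\right)\right) = - 66583 \left(241704 - 5 \left(2 - 5\right)\right) = - 66583 \left(241704 - -15\right) = - 66583 \left(241704 + 15\right) = \left(-66583\right) 241719 = -16094376177$)
$m + a = -216572 - 16094376177 = -16094592749$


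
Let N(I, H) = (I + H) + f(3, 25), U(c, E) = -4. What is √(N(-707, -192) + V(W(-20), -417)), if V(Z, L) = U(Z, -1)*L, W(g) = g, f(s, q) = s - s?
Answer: √769 ≈ 27.731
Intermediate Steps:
f(s, q) = 0
V(Z, L) = -4*L
N(I, H) = H + I (N(I, H) = (I + H) + 0 = (H + I) + 0 = H + I)
√(N(-707, -192) + V(W(-20), -417)) = √((-192 - 707) - 4*(-417)) = √(-899 + 1668) = √769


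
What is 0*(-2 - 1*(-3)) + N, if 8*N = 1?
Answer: ⅛ ≈ 0.12500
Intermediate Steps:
N = ⅛ (N = (⅛)*1 = ⅛ ≈ 0.12500)
0*(-2 - 1*(-3)) + N = 0*(-2 - 1*(-3)) + ⅛ = 0*(-2 + 3) + ⅛ = 0*1 + ⅛ = 0 + ⅛ = ⅛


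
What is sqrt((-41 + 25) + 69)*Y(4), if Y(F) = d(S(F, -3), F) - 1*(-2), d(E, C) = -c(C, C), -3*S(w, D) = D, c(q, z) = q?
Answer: -2*sqrt(53) ≈ -14.560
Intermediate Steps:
S(w, D) = -D/3
d(E, C) = -C
Y(F) = 2 - F (Y(F) = -F - 1*(-2) = -F + 2 = 2 - F)
sqrt((-41 + 25) + 69)*Y(4) = sqrt((-41 + 25) + 69)*(2 - 1*4) = sqrt(-16 + 69)*(2 - 4) = sqrt(53)*(-2) = -2*sqrt(53)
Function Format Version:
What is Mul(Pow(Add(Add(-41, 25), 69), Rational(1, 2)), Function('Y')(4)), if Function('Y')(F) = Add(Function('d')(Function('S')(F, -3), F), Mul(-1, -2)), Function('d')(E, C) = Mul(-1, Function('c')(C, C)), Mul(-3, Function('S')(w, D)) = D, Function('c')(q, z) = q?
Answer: Mul(-2, Pow(53, Rational(1, 2))) ≈ -14.560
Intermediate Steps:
Function('S')(w, D) = Mul(Rational(-1, 3), D)
Function('d')(E, C) = Mul(-1, C)
Function('Y')(F) = Add(2, Mul(-1, F)) (Function('Y')(F) = Add(Mul(-1, F), Mul(-1, -2)) = Add(Mul(-1, F), 2) = Add(2, Mul(-1, F)))
Mul(Pow(Add(Add(-41, 25), 69), Rational(1, 2)), Function('Y')(4)) = Mul(Pow(Add(Add(-41, 25), 69), Rational(1, 2)), Add(2, Mul(-1, 4))) = Mul(Pow(Add(-16, 69), Rational(1, 2)), Add(2, -4)) = Mul(Pow(53, Rational(1, 2)), -2) = Mul(-2, Pow(53, Rational(1, 2)))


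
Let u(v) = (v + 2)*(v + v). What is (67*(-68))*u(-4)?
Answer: -72896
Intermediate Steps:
u(v) = 2*v*(2 + v) (u(v) = (2 + v)*(2*v) = 2*v*(2 + v))
(67*(-68))*u(-4) = (67*(-68))*(2*(-4)*(2 - 4)) = -9112*(-4)*(-2) = -4556*16 = -72896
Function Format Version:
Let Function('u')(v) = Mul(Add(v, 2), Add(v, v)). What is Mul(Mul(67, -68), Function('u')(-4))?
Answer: -72896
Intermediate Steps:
Function('u')(v) = Mul(2, v, Add(2, v)) (Function('u')(v) = Mul(Add(2, v), Mul(2, v)) = Mul(2, v, Add(2, v)))
Mul(Mul(67, -68), Function('u')(-4)) = Mul(Mul(67, -68), Mul(2, -4, Add(2, -4))) = Mul(-4556, Mul(2, -4, -2)) = Mul(-4556, 16) = -72896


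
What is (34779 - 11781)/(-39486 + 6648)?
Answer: -3833/5473 ≈ -0.70035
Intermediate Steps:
(34779 - 11781)/(-39486 + 6648) = 22998/(-32838) = 22998*(-1/32838) = -3833/5473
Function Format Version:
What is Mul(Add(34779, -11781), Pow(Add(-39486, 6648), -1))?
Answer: Rational(-3833, 5473) ≈ -0.70035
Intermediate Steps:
Mul(Add(34779, -11781), Pow(Add(-39486, 6648), -1)) = Mul(22998, Pow(-32838, -1)) = Mul(22998, Rational(-1, 32838)) = Rational(-3833, 5473)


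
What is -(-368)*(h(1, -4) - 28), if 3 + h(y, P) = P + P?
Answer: -14352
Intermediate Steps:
h(y, P) = -3 + 2*P (h(y, P) = -3 + (P + P) = -3 + 2*P)
-(-368)*(h(1, -4) - 28) = -(-368)*((-3 + 2*(-4)) - 28) = -(-368)*((-3 - 8) - 28) = -(-368)*(-11 - 28) = -(-368)*(-39) = -184*78 = -14352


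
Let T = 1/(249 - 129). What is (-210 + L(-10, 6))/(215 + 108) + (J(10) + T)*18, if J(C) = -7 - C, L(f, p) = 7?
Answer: -1979851/6460 ≈ -306.48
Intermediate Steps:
T = 1/120 ≈ 0.0083333
(-210 + L(-10, 6))/(215 + 108) + (J(10) + T)*18 = (-210 + 7)/(215 + 108) + ((-7 - 1*10) + 1/120)*18 = -203/323 + ((-7 - 10) + 1/120)*18 = -203*1/323 + (-17 + 1/120)*18 = -203/323 - 2039/120*18 = -203/323 - 6117/20 = -1979851/6460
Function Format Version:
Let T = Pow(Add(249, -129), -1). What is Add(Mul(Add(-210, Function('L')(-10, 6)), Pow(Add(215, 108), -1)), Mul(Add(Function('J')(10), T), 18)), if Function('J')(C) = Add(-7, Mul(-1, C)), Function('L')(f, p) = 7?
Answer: Rational(-1979851, 6460) ≈ -306.48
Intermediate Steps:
T = Rational(1, 120) (T = Pow(120, -1) = Rational(1, 120) ≈ 0.0083333)
Add(Mul(Add(-210, Function('L')(-10, 6)), Pow(Add(215, 108), -1)), Mul(Add(Function('J')(10), T), 18)) = Add(Mul(Add(-210, 7), Pow(Add(215, 108), -1)), Mul(Add(Add(-7, Mul(-1, 10)), Rational(1, 120)), 18)) = Add(Mul(-203, Pow(323, -1)), Mul(Add(Add(-7, -10), Rational(1, 120)), 18)) = Add(Mul(-203, Rational(1, 323)), Mul(Add(-17, Rational(1, 120)), 18)) = Add(Rational(-203, 323), Mul(Rational(-2039, 120), 18)) = Add(Rational(-203, 323), Rational(-6117, 20)) = Rational(-1979851, 6460)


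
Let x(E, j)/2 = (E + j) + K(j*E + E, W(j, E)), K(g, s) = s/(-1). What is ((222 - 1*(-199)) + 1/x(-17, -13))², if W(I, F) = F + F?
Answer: 11350161/64 ≈ 1.7735e+5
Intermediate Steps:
W(I, F) = 2*F
K(g, s) = -s (K(g, s) = s*(-1) = -s)
x(E, j) = -2*E + 2*j (x(E, j) = 2*((E + j) - 2*E) = 2*(j - E) = -2*E + 2*j)
((222 - 1*(-199)) + 1/x(-17, -13))² = ((222 - 1*(-199)) + 1/(-2*(-17) + 2*(-13)))² = ((222 + 199) + 1/(34 - 26))² = (421 + 1/8)² = (421 + ⅛)² = (3369/8)² = 11350161/64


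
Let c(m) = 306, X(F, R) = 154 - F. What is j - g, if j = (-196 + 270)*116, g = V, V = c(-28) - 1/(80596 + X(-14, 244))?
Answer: 668564393/80764 ≈ 8278.0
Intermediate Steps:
V = 24713783/80764 (V = 306 - 1/(80596 + (154 - 1*(-14))) = 306 - 1/(80596 + (154 + 14)) = 306 - 1/(80596 + 168) = 306 - 1/80764 = 24713783/80764 ≈ 306.00)
g = 24713783/80764 ≈ 306.00
j = 8584 (j = 74*116 = 8584)
j - g = 8584 - 1*24713783/80764 = 8584 - 24713783/80764 = 668564393/80764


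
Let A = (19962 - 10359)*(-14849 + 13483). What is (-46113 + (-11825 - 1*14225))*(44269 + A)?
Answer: 943417856927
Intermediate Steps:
A = -13117698 (A = 9603*(-1366) = -13117698)
(-46113 + (-11825 - 1*14225))*(44269 + A) = (-46113 + (-11825 - 1*14225))*(44269 - 13117698) = (-46113 + (-11825 - 14225))*(-13073429) = (-46113 - 26050)*(-13073429) = -72163*(-13073429) = 943417856927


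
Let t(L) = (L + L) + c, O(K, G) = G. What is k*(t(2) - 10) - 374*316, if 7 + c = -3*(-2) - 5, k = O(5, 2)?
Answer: -118208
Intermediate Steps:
k = 2
c = -6 (c = -7 + (-3*(-2) - 5) = -7 + (6 - 5) = -7 + 1 = -6)
t(L) = -6 + 2*L (t(L) = (L + L) - 6 = 2*L - 6 = -6 + 2*L)
k*(t(2) - 10) - 374*316 = 2*((-6 + 2*2) - 10) - 374*316 = 2*((-6 + 4) - 10) - 118184 = 2*(-2 - 10) - 118184 = 2*(-12) - 118184 = -24 - 118184 = -118208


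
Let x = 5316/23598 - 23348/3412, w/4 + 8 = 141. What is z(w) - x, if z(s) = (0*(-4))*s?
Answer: 22201163/3354849 ≈ 6.6176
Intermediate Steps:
w = 532 (w = -32 + 4*141 = -32 + 564 = 532)
z(s) = 0 (z(s) = 0*s = 0)
x = -22201163/3354849 (x = 5316*(1/23598) - 23348*1/3412 = 886/3933 - 5837/853 = -22201163/3354849 ≈ -6.6176)
z(w) - x = 0 - 1*(-22201163/3354849) = 0 + 22201163/3354849 = 22201163/3354849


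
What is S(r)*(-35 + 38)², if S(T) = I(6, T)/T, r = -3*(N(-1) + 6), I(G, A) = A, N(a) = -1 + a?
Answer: 9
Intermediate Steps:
r = -12 (r = -3*((-1 - 1) + 6) = -3*(-2 + 6) = -3*4 = -12)
S(T) = 1 (S(T) = T/T = 1)
S(r)*(-35 + 38)² = 1*(-35 + 38)² = 1*3² = 1*9 = 9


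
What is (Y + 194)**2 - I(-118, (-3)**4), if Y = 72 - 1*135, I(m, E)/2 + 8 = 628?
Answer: 15921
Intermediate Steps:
I(m, E) = 1240 (I(m, E) = -16 + 2*628 = -16 + 1256 = 1240)
Y = -63 (Y = 72 - 135 = -63)
(Y + 194)**2 - I(-118, (-3)**4) = (-63 + 194)**2 - 1*1240 = 131**2 - 1240 = 17161 - 1240 = 15921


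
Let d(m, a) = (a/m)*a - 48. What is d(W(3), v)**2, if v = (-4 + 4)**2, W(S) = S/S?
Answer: 2304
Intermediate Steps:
W(S) = 1
v = 0 (v = 0**2 = 0)
d(m, a) = -48 + a**2/m (d(m, a) = a**2/m - 48 = -48 + a**2/m)
d(W(3), v)**2 = (-48 + 0**2/1)**2 = (-48 + 0*1)**2 = (-48 + 0)**2 = (-48)**2 = 2304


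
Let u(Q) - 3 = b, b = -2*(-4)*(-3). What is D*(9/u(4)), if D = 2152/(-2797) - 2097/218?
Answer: 19003335/4268222 ≈ 4.4523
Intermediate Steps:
b = -24 (b = 8*(-3) = -24)
u(Q) = -21 (u(Q) = 3 - 24 = -21)
D = -6334445/609746 (D = 2152*(-1/2797) - 2097*1/218 = -2152/2797 - 2097/218 = -6334445/609746 ≈ -10.389)
D*(9/u(4)) = -57010005/(609746*(-21)) = -57010005*(-1)/(609746*21) = -6334445/609746*(-3/7) = 19003335/4268222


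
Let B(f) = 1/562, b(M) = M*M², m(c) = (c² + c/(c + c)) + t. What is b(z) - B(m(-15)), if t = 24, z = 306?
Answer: 16102770191/562 ≈ 2.8653e+7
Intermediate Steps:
m(c) = 49/2 + c² (m(c) = (c² + c/(c + c)) + 24 = (c² + c/((2*c))) + 24 = (c² + (1/(2*c))*c) + 24 = (c² + ½) + 24 = (½ + c²) + 24 = 49/2 + c²)
b(M) = M³
B(f) = 1/562
b(z) - B(m(-15)) = 306³ - 1*1/562 = 28652616 - 1/562 = 16102770191/562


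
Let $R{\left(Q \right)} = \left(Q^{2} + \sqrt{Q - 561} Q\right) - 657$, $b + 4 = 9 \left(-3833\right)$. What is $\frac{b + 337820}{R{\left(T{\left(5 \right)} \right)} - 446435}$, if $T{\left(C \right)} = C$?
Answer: $- \frac{135603915373}{199868916389} - \frac{3033190 i \sqrt{139}}{199868916389} \approx -0.67846 - 0.00017892 i$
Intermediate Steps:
$b = -34501$ ($b = -4 + 9 \left(-3833\right) = -4 - 34497 = -34501$)
$R{\left(Q \right)} = -657 + Q^{2} + Q \sqrt{-561 + Q}$ ($R{\left(Q \right)} = \left(Q^{2} + \sqrt{Q - 561} Q\right) - 657 = \left(Q^{2} + \sqrt{-561 + Q} Q\right) - 657 = \left(Q^{2} + Q \sqrt{-561 + Q}\right) - 657 = -657 + Q^{2} + Q \sqrt{-561 + Q}$)
$\frac{b + 337820}{R{\left(T{\left(5 \right)} \right)} - 446435} = \frac{-34501 + 337820}{\left(-657 + 5^{2} + 5 \sqrt{-561 + 5}\right) - 446435} = \frac{303319}{\left(-657 + 25 + 5 \sqrt{-556}\right) - 446435} = \frac{303319}{\left(-657 + 25 + 5 \cdot 2 i \sqrt{139}\right) - 446435} = \frac{303319}{\left(-657 + 25 + 10 i \sqrt{139}\right) - 446435} = \frac{303319}{\left(-632 + 10 i \sqrt{139}\right) - 446435} = \frac{303319}{-447067 + 10 i \sqrt{139}}$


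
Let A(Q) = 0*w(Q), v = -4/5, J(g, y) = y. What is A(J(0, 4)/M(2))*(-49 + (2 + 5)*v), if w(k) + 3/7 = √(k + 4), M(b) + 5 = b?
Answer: 0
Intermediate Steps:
M(b) = -5 + b
w(k) = -3/7 + √(4 + k) (w(k) = -3/7 + √(k + 4) = -3/7 + √(4 + k))
v = -⅘ (v = -4*⅕ = -⅘ ≈ -0.80000)
A(Q) = 0 (A(Q) = 0*(-3/7 + √(4 + Q)) = 0)
A(J(0, 4)/M(2))*(-49 + (2 + 5)*v) = 0*(-49 + (2 + 5)*(-⅘)) = 0*(-49 + 7*(-⅘)) = 0*(-49 - 28/5) = 0*(-273/5) = 0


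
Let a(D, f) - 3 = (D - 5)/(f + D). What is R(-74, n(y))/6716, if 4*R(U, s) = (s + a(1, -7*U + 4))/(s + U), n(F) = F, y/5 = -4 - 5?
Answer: 10985/835967384 ≈ 1.3140e-5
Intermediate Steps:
y = -45 (y = 5*(-4 - 5) = 5*(-9) = -45)
a(D, f) = 3 + (-5 + D)/(D + f) (a(D, f) = 3 + (D - 5)/(f + D) = 3 + (-5 + D)/(D + f))
R(U, s) = (s + (11 - 21*U)/(5 - 7*U))/(4*(U + s)) (R(U, s) = ((s + (-5 + 3*(-7*U + 4) + 4*1)/(1 + (-7*U + 4)))/(s + U))/4 = ((s + (-5 + 3*(4 - 7*U) + 4)/(1 + (4 - 7*U)))/(U + s))/4 = ((s + (-5 + (12 - 21*U) + 4)/(5 - 7*U))/(U + s))/4 = ((s + (11 - 21*U)/(5 - 7*U))/(U + s))/4 = (s + (11 - 21*U)/(5 - 7*U))/(4*(U + s)))
R(-74, n(y))/6716 = ((-11 + 21*(-74) - 45*(-5 + 7*(-74)))/(4*(-5 + 7*(-74))*(-74 - 45)))/6716 = ((1/4)*(-11 - 1554 - 45*(-5 - 518))/(-5 - 518*(-119)))*(1/6716) = ((1/4)*(-1/119)*(-11 - 1554 - 45*(-523))/(-523))*(1/6716) = ((1/4)*(-1/523)*(-1/119)*(-11 - 1554 + 23535))*(1/6716) = ((1/4)*(-1/523)*(-1/119)*21970)*(1/6716) = (10985/124474)*(1/6716) = 10985/835967384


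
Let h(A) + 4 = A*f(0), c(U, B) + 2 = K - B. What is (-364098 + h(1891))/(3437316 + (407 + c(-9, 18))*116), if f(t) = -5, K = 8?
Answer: -373557/3483136 ≈ -0.10725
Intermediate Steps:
c(U, B) = 6 - B (c(U, B) = -2 + (8 - B) = 6 - B)
h(A) = -4 - 5*A (h(A) = -4 + A*(-5) = -4 - 5*A)
(-364098 + h(1891))/(3437316 + (407 + c(-9, 18))*116) = (-364098 + (-4 - 5*1891))/(3437316 + (407 + (6 - 1*18))*116) = (-364098 + (-4 - 9455))/(3437316 + (407 + (6 - 18))*116) = (-364098 - 9459)/(3437316 + (407 - 12)*116) = -373557/(3437316 + 395*116) = -373557/(3437316 + 45820) = -373557/3483136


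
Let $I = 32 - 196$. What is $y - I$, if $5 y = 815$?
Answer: $327$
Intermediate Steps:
$y = 163$ ($y = \frac{1}{5} \cdot 815 = 163$)
$I = -164$ ($I = 32 - 196 = -164$)
$y - I = 163 - -164 = 163 + 164 = 327$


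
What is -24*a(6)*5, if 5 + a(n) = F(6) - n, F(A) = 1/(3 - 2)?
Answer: 1200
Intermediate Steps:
F(A) = 1 (F(A) = 1/1 = 1)
a(n) = -4 - n (a(n) = -5 + (1 - n) = -4 - n)
-24*a(6)*5 = -24*(-4 - 1*6)*5 = -24*(-4 - 6)*5 = -24*(-10)*5 = 240*5 = 1200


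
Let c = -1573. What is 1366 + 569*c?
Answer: -893671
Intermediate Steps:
1366 + 569*c = 1366 + 569*(-1573) = 1366 - 895037 = -893671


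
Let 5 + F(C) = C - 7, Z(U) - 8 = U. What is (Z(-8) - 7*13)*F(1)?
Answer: 1001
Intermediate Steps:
Z(U) = 8 + U
F(C) = -12 + C (F(C) = -5 + (C - 7) = -5 + (-7 + C) = -12 + C)
(Z(-8) - 7*13)*F(1) = ((8 - 8) - 7*13)*(-12 + 1) = (0 - 91)*(-11) = -91*(-11) = 1001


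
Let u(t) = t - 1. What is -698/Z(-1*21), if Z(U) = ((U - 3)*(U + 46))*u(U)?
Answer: -349/6600 ≈ -0.052879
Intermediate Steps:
u(t) = -1 + t
Z(U) = (-1 + U)*(-3 + U)*(46 + U) (Z(U) = ((U - 3)*(U + 46))*(-1 + U) = ((-3 + U)*(46 + U))*(-1 + U) = (-1 + U)*(-3 + U)*(46 + U))
-698/Z(-1*21) = -698*1/((-1 - 1*21)*(-138 + (-1*21)² + 43*(-1*21))) = -698*1/((-1 - 21)*(-138 + (-21)² + 43*(-21))) = -698*(-1/(22*(-138 + 441 - 903))) = -698/((-22*(-600))) = -698/13200 = -698*1/13200 = -349/6600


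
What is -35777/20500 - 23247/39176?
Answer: -469540813/200777000 ≈ -2.3386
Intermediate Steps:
-35777/20500 - 23247/39176 = -469540813/200777000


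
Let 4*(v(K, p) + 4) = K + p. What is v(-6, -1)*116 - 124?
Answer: -791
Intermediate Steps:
v(K, p) = -4 + K/4 + p/4 (v(K, p) = -4 + (K + p)/4 = -4 + (K/4 + p/4) = -4 + K/4 + p/4)
v(-6, -1)*116 - 124 = (-4 + (¼)*(-6) + (¼)*(-1))*116 - 124 = (-4 - 3/2 - ¼)*116 - 124 = -23/4*116 - 124 = -667 - 124 = -791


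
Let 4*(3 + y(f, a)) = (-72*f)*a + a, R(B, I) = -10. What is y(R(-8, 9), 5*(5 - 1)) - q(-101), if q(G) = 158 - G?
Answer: 3343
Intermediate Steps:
y(f, a) = -3 + a/4 - 18*a*f (y(f, a) = -3 + ((-72*f)*a + a)/4 = -3 + (-72*a*f + a)/4 = -3 + (a - 72*a*f)/4 = -3 + (a/4 - 18*a*f) = -3 + a/4 - 18*a*f)
y(R(-8, 9), 5*(5 - 1)) - q(-101) = (-3 + (5*(5 - 1))/4 - 18*5*(5 - 1)*(-10)) - (158 - 1*(-101)) = (-3 + (5*4)/4 - 18*5*4*(-10)) - (158 + 101) = (-3 + (¼)*20 - 18*20*(-10)) - 1*259 = (-3 + 5 + 3600) - 259 = 3602 - 259 = 3343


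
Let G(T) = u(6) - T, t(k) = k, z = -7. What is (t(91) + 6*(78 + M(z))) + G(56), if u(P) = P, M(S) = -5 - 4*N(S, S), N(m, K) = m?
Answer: 647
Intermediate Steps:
M(S) = -5 - 4*S
G(T) = 6 - T
(t(91) + 6*(78 + M(z))) + G(56) = (91 + 6*(78 + (-5 - 4*(-7)))) + (6 - 1*56) = (91 + 6*(78 + (-5 + 28))) + (6 - 56) = (91 + 6*(78 + 23)) - 50 = (91 + 6*101) - 50 = (91 + 606) - 50 = 697 - 50 = 647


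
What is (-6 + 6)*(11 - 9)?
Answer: 0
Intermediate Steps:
(-6 + 6)*(11 - 9) = 0*2 = 0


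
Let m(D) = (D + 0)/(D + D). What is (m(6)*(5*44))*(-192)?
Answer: -21120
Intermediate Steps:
m(D) = ½ (m(D) = D/((2*D)) = D*(1/(2*D)) = ½)
(m(6)*(5*44))*(-192) = ((5*44)/2)*(-192) = ((½)*220)*(-192) = 110*(-192) = -21120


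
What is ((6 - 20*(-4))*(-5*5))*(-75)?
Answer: 161250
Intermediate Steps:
((6 - 20*(-4))*(-5*5))*(-75) = ((6 - 5*(-16))*(-25))*(-75) = ((6 + 80)*(-25))*(-75) = (86*(-25))*(-75) = -2150*(-75) = 161250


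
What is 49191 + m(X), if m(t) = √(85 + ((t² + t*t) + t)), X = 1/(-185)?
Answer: 49191 + √2908942/185 ≈ 49200.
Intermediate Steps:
X = -1/185 ≈ -0.0054054
m(t) = √(85 + t + 2*t²) (m(t) = √(85 + ((t² + t²) + t)) = √(85 + (2*t² + t)) = √(85 + (t + 2*t²)) = √(85 + t + 2*t²))
49191 + m(X) = 49191 + √(85 - 1/185 + 2*(-1/185)²) = 49191 + √(85 - 1/185 + 2*(1/34225)) = 49191 + √(85 - 1/185 + 2/34225) = 49191 + √(2908942/34225) = 49191 + √2908942/185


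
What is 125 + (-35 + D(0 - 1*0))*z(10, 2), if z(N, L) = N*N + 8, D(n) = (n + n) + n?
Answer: -3655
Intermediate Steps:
D(n) = 3*n (D(n) = 2*n + n = 3*n)
z(N, L) = 8 + N² (z(N, L) = N² + 8 = 8 + N²)
125 + (-35 + D(0 - 1*0))*z(10, 2) = 125 + (-35 + 3*(0 - 1*0))*(8 + 10²) = 125 + (-35 + 3*(0 + 0))*(8 + 100) = 125 + (-35 + 3*0)*108 = 125 + (-35 + 0)*108 = 125 - 35*108 = 125 - 3780 = -3655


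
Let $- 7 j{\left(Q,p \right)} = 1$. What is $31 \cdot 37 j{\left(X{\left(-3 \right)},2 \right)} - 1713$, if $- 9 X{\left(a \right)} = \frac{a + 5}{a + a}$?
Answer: $- \frac{13138}{7} \approx -1876.9$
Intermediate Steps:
$X{\left(a \right)} = - \frac{5 + a}{18 a}$ ($X{\left(a \right)} = - \frac{\left(a + 5\right) \frac{1}{a + a}}{9} = - \frac{\left(5 + a\right) \frac{1}{2 a}}{9} = - \frac{\frac{1}{2} \frac{1}{a} \left(5 + a\right)}{9} = - \frac{5 + a}{18 a}$)
$j{\left(Q,p \right)} = - \frac{1}{7}$ ($j{\left(Q,p \right)} = \left(- \frac{1}{7}\right) 1 = - \frac{1}{7}$)
$31 \cdot 37 j{\left(X{\left(-3 \right)},2 \right)} - 1713 = 31 \cdot 37 \left(- \frac{1}{7}\right) - 1713 = 1147 \left(- \frac{1}{7}\right) - 1713 = - \frac{1147}{7} - 1713 = - \frac{13138}{7}$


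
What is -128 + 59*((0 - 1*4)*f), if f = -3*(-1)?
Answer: -836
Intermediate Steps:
f = 3
-128 + 59*((0 - 1*4)*f) = -128 + 59*((0 - 1*4)*3) = -128 + 59*((0 - 4)*3) = -128 + 59*(-4*3) = -128 + 59*(-12) = -128 - 708 = -836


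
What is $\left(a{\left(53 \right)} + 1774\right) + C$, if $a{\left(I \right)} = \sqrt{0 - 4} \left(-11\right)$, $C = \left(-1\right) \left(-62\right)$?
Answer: $1836 - 22 i \approx 1836.0 - 22.0 i$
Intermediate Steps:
$C = 62$
$a{\left(I \right)} = - 22 i$ ($a{\left(I \right)} = \sqrt{-4} \left(-11\right) = 2 i \left(-11\right) = - 22 i$)
$\left(a{\left(53 \right)} + 1774\right) + C = \left(- 22 i + 1774\right) + 62 = \left(1774 - 22 i\right) + 62 = 1836 - 22 i$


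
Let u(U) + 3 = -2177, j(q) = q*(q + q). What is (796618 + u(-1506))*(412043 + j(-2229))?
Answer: 8221579279150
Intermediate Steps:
j(q) = 2*q**2 (j(q) = q*(2*q) = 2*q**2)
u(U) = -2180 (u(U) = -3 - 2177 = -2180)
(796618 + u(-1506))*(412043 + j(-2229)) = (796618 - 2180)*(412043 + 2*(-2229)**2) = 794438*(412043 + 2*4968441) = 794438*(412043 + 9936882) = 794438*10348925 = 8221579279150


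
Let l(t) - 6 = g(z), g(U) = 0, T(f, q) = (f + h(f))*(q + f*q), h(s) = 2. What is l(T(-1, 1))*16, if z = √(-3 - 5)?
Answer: 96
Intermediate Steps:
z = 2*I*√2 (z = √(-8) = 2*I*√2 ≈ 2.8284*I)
T(f, q) = (2 + f)*(q + f*q) (T(f, q) = (f + 2)*(q + f*q) = (2 + f)*(q + f*q))
l(t) = 6 (l(t) = 6 + 0 = 6)
l(T(-1, 1))*16 = 6*16 = 96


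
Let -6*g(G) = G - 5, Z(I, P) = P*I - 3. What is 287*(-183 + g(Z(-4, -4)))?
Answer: -158711/3 ≈ -52904.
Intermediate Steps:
Z(I, P) = -3 + I*P (Z(I, P) = I*P - 3 = -3 + I*P)
g(G) = ⅚ - G/6 (g(G) = -(G - 5)/6 = -(-5 + G)/6 = ⅚ - G/6)
287*(-183 + g(Z(-4, -4))) = 287*(-183 + (⅚ - (-3 - 4*(-4))/6)) = 287*(-183 + (⅚ - (-3 + 16)/6)) = 287*(-183 + (⅚ - ⅙*13)) = 287*(-183 + (⅚ - 13/6)) = 287*(-183 - 4/3) = 287*(-553/3) = -158711/3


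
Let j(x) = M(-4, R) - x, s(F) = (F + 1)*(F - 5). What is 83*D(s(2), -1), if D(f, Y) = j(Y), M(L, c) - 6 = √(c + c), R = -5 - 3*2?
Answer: 581 + 83*I*√22 ≈ 581.0 + 389.3*I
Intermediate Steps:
R = -11 (R = -5 - 6 = -11)
M(L, c) = 6 + √2*√c (M(L, c) = 6 + √(c + c) = 6 + √(2*c) = 6 + √2*√c)
s(F) = (1 + F)*(-5 + F)
j(x) = 6 - x + I*√22 (j(x) = (6 + √2*√(-11)) - x = (6 + √2*(I*√11)) - x = (6 + I*√22) - x = 6 - x + I*√22)
D(f, Y) = 6 - Y + I*√22
83*D(s(2), -1) = 83*(6 - 1*(-1) + I*√22) = 83*(6 + 1 + I*√22) = 83*(7 + I*√22) = 581 + 83*I*√22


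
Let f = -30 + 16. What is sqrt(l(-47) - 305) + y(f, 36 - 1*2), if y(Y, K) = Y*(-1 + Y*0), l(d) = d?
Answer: 14 + 4*I*sqrt(22) ≈ 14.0 + 18.762*I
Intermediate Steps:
f = -14
y(Y, K) = -Y (y(Y, K) = Y*(-1 + 0) = Y*(-1) = -Y)
sqrt(l(-47) - 305) + y(f, 36 - 1*2) = sqrt(-47 - 305) - 1*(-14) = sqrt(-352) + 14 = 4*I*sqrt(22) + 14 = 14 + 4*I*sqrt(22)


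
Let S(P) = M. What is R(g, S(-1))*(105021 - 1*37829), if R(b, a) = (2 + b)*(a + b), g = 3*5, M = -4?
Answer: 12564904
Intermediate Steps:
S(P) = -4
g = 15
R(g, S(-1))*(105021 - 1*37829) = (15² + 2*(-4) + 2*15 - 4*15)*(105021 - 1*37829) = (225 - 8 + 30 - 60)*(105021 - 37829) = 187*67192 = 12564904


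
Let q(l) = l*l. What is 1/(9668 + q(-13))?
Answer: 1/9837 ≈ 0.00010166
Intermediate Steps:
q(l) = l²
1/(9668 + q(-13)) = 1/(9668 + (-13)²) = 1/(9668 + 169) = 1/9837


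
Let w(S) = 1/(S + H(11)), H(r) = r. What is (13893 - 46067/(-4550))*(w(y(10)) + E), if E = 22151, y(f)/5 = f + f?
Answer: 11109954207811/36075 ≈ 3.0797e+8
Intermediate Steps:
y(f) = 10*f (y(f) = 5*(f + f) = 5*(2*f) = 10*f)
w(S) = 1/(11 + S) (w(S) = 1/(S + 11) = 1/(11 + S))
(13893 - 46067/(-4550))*(w(y(10)) + E) = (13893 - 46067/(-4550))*(1/(11 + 10*10) + 22151) = (13893 - 46067*(-1/4550))*(1/(11 + 100) + 22151) = (13893 + 6581/650)*(1/111 + 22151) = 9037031*(1/111 + 22151)/650 = (9037031/650)*(2458762/111) = 11109954207811/36075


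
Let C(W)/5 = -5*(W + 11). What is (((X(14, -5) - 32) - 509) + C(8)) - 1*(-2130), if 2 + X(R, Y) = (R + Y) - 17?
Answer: 1104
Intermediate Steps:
X(R, Y) = -19 + R + Y (X(R, Y) = -2 + ((R + Y) - 17) = -2 + (-17 + R + Y) = -19 + R + Y)
C(W) = -275 - 25*W (C(W) = 5*(-5*(W + 11)) = 5*(-5*(11 + W)) = 5*(-55 - 5*W) = -275 - 25*W)
(((X(14, -5) - 32) - 509) + C(8)) - 1*(-2130) = ((((-19 + 14 - 5) - 32) - 509) + (-275 - 25*8)) - 1*(-2130) = (((-10 - 32) - 509) + (-275 - 200)) + 2130 = ((-42 - 509) - 475) + 2130 = (-551 - 475) + 2130 = -1026 + 2130 = 1104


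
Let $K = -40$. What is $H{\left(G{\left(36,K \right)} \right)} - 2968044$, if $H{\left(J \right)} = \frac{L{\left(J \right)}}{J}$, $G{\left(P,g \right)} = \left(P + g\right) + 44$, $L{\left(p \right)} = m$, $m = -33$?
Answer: $- \frac{118721793}{40} \approx -2.968 \cdot 10^{6}$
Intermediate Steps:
$L{\left(p \right)} = -33$
$G{\left(P,g \right)} = 44 + P + g$
$H{\left(J \right)} = - \frac{33}{J}$
$H{\left(G{\left(36,K \right)} \right)} - 2968044 = - \frac{33}{44 + 36 - 40} - 2968044 = - \frac{33}{40} - 2968044 = - \frac{118721793}{40}$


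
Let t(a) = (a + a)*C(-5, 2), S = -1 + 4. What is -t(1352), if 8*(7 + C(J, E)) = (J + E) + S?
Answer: 18928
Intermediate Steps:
S = 3
C(J, E) = -53/8 + E/8 + J/8 (C(J, E) = -7 + ((J + E) + 3)/8 = -7 + ((E + J) + 3)/8 = -7 + (3 + E + J)/8 = -7 + (3/8 + E/8 + J/8) = -53/8 + E/8 + J/8)
t(a) = -14*a (t(a) = (a + a)*(-53/8 + (1/8)*2 + (1/8)*(-5)) = (2*a)*(-53/8 + 1/4 - 5/8) = (2*a)*(-7) = -14*a)
-t(1352) = -(-14)*1352 = -1*(-18928) = 18928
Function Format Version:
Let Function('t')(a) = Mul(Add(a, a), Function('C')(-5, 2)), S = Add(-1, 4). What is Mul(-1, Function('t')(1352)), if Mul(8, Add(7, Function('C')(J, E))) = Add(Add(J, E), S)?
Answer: 18928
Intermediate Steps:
S = 3
Function('C')(J, E) = Add(Rational(-53, 8), Mul(Rational(1, 8), E), Mul(Rational(1, 8), J)) (Function('C')(J, E) = Add(-7, Mul(Rational(1, 8), Add(Add(J, E), 3))) = Add(-7, Mul(Rational(1, 8), Add(Add(E, J), 3))) = Add(-7, Mul(Rational(1, 8), Add(3, E, J))) = Add(-7, Add(Rational(3, 8), Mul(Rational(1, 8), E), Mul(Rational(1, 8), J))) = Add(Rational(-53, 8), Mul(Rational(1, 8), E), Mul(Rational(1, 8), J)))
Function('t')(a) = Mul(-14, a) (Function('t')(a) = Mul(Add(a, a), Add(Rational(-53, 8), Mul(Rational(1, 8), 2), Mul(Rational(1, 8), -5))) = Mul(Mul(2, a), Add(Rational(-53, 8), Rational(1, 4), Rational(-5, 8))) = Mul(Mul(2, a), -7) = Mul(-14, a))
Mul(-1, Function('t')(1352)) = Mul(-1, Mul(-14, 1352)) = Mul(-1, -18928) = 18928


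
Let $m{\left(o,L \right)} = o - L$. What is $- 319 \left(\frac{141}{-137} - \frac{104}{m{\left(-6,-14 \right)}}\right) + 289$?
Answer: $\frac{652711}{137} \approx 4764.3$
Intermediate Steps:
$- 319 \left(\frac{141}{-137} - \frac{104}{m{\left(-6,-14 \right)}}\right) + 289 = - 319 \left(\frac{141}{-137} - \frac{104}{-6 - -14}\right) + 289 = - 319 \left(141 \left(- \frac{1}{137}\right) - \frac{104}{-6 + 14}\right) + 289 = - 319 \left(- \frac{141}{137} - \frac{104}{8}\right) + 289 = - 319 \left(- \frac{141}{137} - 13\right) + 289 = \left(-319\right) \left(- \frac{1922}{137}\right) + 289 = \frac{613118}{137} + 289 = \frac{652711}{137}$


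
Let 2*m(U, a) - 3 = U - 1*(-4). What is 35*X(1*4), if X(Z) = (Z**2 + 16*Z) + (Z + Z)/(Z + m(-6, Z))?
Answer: 25760/9 ≈ 2862.2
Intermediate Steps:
m(U, a) = 7/2 + U/2 (m(U, a) = 3/2 + (U - 1*(-4))/2 = 3/2 + (U + 4)/2 = 3/2 + (4 + U)/2 = 3/2 + (2 + U/2) = 7/2 + U/2)
X(Z) = Z**2 + 16*Z + 2*Z/(1/2 + Z) (X(Z) = (Z**2 + 16*Z) + (Z + Z)/(Z + (7/2 + (1/2)*(-6))) = (Z**2 + 16*Z) + (2*Z)/(Z + (7/2 - 3)) = (Z**2 + 16*Z) + (2*Z)/(Z + 1/2) = (Z**2 + 16*Z) + (2*Z)/(1/2 + Z) = (Z**2 + 16*Z) + 2*Z/(1/2 + Z) = Z**2 + 16*Z + 2*Z/(1/2 + Z))
35*X(1*4) = 35*((1*4)*(20 + 2*(1*4)**2 + 33*(1*4))/(1 + 2*(1*4))) = 35*(4*(20 + 2*4**2 + 33*4)/(1 + 2*4)) = 35*(4*(20 + 2*16 + 132)/(1 + 8)) = 35*(4*(20 + 32 + 132)/9) = 35*(4*(1/9)*184) = 35*(736/9) = 25760/9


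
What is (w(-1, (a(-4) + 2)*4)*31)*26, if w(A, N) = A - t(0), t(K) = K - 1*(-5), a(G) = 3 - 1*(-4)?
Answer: -4836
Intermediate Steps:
a(G) = 7 (a(G) = 3 + 4 = 7)
t(K) = 5 + K (t(K) = K + 5 = 5 + K)
w(A, N) = -5 + A (w(A, N) = A - (5 + 0) = A - 1*5 = A - 5 = -5 + A)
(w(-1, (a(-4) + 2)*4)*31)*26 = ((-5 - 1)*31)*26 = -6*31*26 = -186*26 = -4836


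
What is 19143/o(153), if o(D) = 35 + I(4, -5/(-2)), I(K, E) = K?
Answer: 6381/13 ≈ 490.85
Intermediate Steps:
o(D) = 39 (o(D) = 35 + 4 = 39)
19143/o(153) = 19143/39 = 19143*(1/39) = 6381/13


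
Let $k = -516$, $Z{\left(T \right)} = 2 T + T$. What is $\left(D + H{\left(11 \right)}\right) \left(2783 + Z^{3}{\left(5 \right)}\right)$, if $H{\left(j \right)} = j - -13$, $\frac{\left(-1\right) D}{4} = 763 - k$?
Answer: $-31356536$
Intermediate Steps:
$Z{\left(T \right)} = 3 T$
$D = -5116$ ($D = - 4 \left(763 - -516\right) = - 4 \left(763 + 516\right) = \left(-4\right) 1279 = -5116$)
$H{\left(j \right)} = 13 + j$ ($H{\left(j \right)} = j + 13 = 13 + j$)
$\left(D + H{\left(11 \right)}\right) \left(2783 + Z^{3}{\left(5 \right)}\right) = \left(-5116 + \left(13 + 11\right)\right) \left(2783 + \left(3 \cdot 5\right)^{3}\right) = \left(-5116 + 24\right) \left(2783 + 15^{3}\right) = - 5092 \left(2783 + 3375\right) = \left(-5092\right) 6158 = -31356536$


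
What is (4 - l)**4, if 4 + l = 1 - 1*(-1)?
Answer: 1296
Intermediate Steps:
l = -2 (l = -4 + (1 - 1*(-1)) = -4 + (1 + 1) = -4 + 2 = -2)
(4 - l)**4 = (4 - 1*(-2))**4 = (4 + 2)**4 = 6**4 = 1296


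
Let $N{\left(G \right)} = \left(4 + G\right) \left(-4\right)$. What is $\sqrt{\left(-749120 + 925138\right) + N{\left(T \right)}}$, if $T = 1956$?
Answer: $\sqrt{168178} \approx 410.1$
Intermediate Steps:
$N{\left(G \right)} = -16 - 4 G$
$\sqrt{\left(-749120 + 925138\right) + N{\left(T \right)}} = \sqrt{\left(-749120 + 925138\right) - 7840} = \sqrt{176018 - 7840} = \sqrt{168178}$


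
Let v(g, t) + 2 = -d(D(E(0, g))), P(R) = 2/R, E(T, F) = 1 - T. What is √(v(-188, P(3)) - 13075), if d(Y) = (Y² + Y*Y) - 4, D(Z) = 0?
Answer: I*√13073 ≈ 114.34*I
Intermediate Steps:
d(Y) = -4 + 2*Y² (d(Y) = (Y² + Y²) - 4 = 2*Y² - 4 = -4 + 2*Y²)
v(g, t) = 2 (v(g, t) = -2 - (-4 + 2*0²) = -2 - (-4 + 2*0) = -2 - (-4 + 0) = -2 - 1*(-4) = -2 + 4 = 2)
√(v(-188, P(3)) - 13075) = √(2 - 13075) = √(-13073) = I*√13073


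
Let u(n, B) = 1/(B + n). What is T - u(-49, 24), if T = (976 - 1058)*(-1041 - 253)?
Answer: 2652701/25 ≈ 1.0611e+5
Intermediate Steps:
T = 106108 (T = -82*(-1294) = 106108)
T - u(-49, 24) = 106108 - 1/(24 - 49) = 106108 - 1/(-25) = 106108 - 1*(-1/25) = 106108 + 1/25 = 2652701/25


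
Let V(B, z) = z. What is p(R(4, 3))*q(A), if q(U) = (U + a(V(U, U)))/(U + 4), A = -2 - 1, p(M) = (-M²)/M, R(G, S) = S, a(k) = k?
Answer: 18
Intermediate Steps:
p(M) = -M
A = -3
q(U) = 2*U/(4 + U) (q(U) = (U + U)/(U + 4) = (2*U)/(4 + U) = 2*U/(4 + U))
p(R(4, 3))*q(A) = (-1*3)*(2*(-3)/(4 - 3)) = -6*(-3)/1 = -6*(-3) = -3*(-6) = 18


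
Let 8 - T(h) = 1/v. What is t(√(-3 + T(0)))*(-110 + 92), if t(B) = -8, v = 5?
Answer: 144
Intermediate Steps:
T(h) = 39/5 (T(h) = 8 - 1/5 = 8 - 1*⅕ = 8 - ⅕ = 39/5)
t(√(-3 + T(0)))*(-110 + 92) = -8*(-110 + 92) = -8*(-18) = 144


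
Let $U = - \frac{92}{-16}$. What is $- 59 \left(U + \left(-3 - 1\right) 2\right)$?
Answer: $\frac{531}{4} \approx 132.75$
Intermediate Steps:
$U = \frac{23}{4}$ ($U = \left(-92\right) \left(- \frac{1}{16}\right) = \frac{23}{4} \approx 5.75$)
$- 59 \left(U + \left(-3 - 1\right) 2\right) = - 59 \left(\frac{23}{4} + \left(-3 - 1\right) 2\right) = - 59 \left(\frac{23}{4} - 8\right) = \left(-59\right) \left(- \frac{9}{4}\right) = \frac{531}{4}$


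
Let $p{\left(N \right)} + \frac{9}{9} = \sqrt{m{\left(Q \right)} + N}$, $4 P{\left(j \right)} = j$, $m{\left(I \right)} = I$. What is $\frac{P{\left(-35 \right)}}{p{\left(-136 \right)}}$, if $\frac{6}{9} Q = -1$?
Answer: $\frac{35}{554} + \frac{175 i \sqrt{22}}{1108} \approx 0.063177 + 0.74082 i$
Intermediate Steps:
$Q = - \frac{3}{2}$ ($Q = \frac{3}{2} \left(-1\right) = - \frac{3}{2} \approx -1.5$)
$P{\left(j \right)} = \frac{j}{4}$
$p{\left(N \right)} = -1 + \sqrt{- \frac{3}{2} + N}$
$\frac{P{\left(-35 \right)}}{p{\left(-136 \right)}} = \frac{\frac{1}{4} \left(-35\right)}{-1 + \frac{\sqrt{-6 + 4 \left(-136\right)}}{2}} = - \frac{35}{4 \left(-1 + \frac{\sqrt{-6 - 544}}{2}\right)} = - \frac{35}{4 \left(-1 + \frac{\sqrt{-550}}{2}\right)} = - \frac{35}{4 \left(-1 + \frac{5 i \sqrt{22}}{2}\right)}$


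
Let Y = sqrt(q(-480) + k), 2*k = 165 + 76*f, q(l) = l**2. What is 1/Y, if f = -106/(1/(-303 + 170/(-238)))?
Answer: sqrt(284953354)/20353811 ≈ 0.00082936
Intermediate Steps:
f = 225356/7 (f = -106/(1/(-303 + 170*(-1/238))) = -106/(1/(-303 - 5/7)) = -106/(1/(-2126/7)) = -106/(-7/2126) = -106*(-2126/7) = 225356/7 ≈ 32194.)
k = 17128211/14 (k = (165 + 76*(225356/7))/2 = (165 + 17127056/7)/2 = (1/2)*(17128211/7) = 17128211/14 ≈ 1.2234e+6)
Y = sqrt(284953354)/14 (Y = sqrt((-480)**2 + 17128211/14) = sqrt(230400 + 17128211/14) = sqrt(20353811/14) = sqrt(284953354)/14 ≈ 1205.8)
1/Y = 1/(sqrt(284953354)/14) = sqrt(284953354)/20353811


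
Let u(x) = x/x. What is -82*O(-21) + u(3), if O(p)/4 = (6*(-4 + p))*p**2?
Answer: 21697201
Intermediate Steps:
u(x) = 1
O(p) = 4*p**2*(-24 + 6*p) (O(p) = 4*((6*(-4 + p))*p**2) = 4*((-24 + 6*p)*p**2) = 4*(p**2*(-24 + 6*p)) = 4*p**2*(-24 + 6*p))
-82*O(-21) + u(3) = -1968*(-21)**2*(-4 - 21) + 1 = -1968*441*(-25) + 1 = -82*(-264600) + 1 = 21697200 + 1 = 21697201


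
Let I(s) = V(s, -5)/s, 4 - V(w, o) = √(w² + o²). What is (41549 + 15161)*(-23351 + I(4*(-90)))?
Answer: -11918122561/9 + 28355*√5185/36 ≈ -1.3242e+9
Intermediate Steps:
V(w, o) = 4 - √(o² + w²) (V(w, o) = 4 - √(w² + o²) = 4 - √(o² + w²))
I(s) = (4 - √(25 + s²))/s (I(s) = (4 - √((-5)² + s²))/s = (4 - √(25 + s²))/s)
(41549 + 15161)*(-23351 + I(4*(-90))) = (41549 + 15161)*(-23351 + (4 - √(25 + (4*(-90))²))/((4*(-90)))) = 56710*(-23351 + (4 - √(25 + (-360)²))/(-360)) = 56710*(-23351 - (4 - √(25 + 129600))/360) = 56710*(-23351 - (4 - √129625)/360) = 56710*(-23351 - (4 - 5*√5185)/360) = 56710*(-23351 + (-1/90 + √5185/72)) = 56710*(-2101591/90 + √5185/72) = -11918122561/9 + 28355*√5185/36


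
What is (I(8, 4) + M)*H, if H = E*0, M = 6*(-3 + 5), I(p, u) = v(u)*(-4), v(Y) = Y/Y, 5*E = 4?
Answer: 0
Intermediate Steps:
E = ⅘ (E = (⅕)*4 = ⅘ ≈ 0.80000)
v(Y) = 1
I(p, u) = -4 (I(p, u) = 1*(-4) = -4)
M = 12 (M = 6*2 = 12)
H = 0 (H = (⅘)*0 = 0)
(I(8, 4) + M)*H = (-4 + 12)*0 = 8*0 = 0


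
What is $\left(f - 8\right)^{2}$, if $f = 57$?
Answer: $2401$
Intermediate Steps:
$\left(f - 8\right)^{2} = \left(57 - 8\right)^{2} = 49^{2} = 2401$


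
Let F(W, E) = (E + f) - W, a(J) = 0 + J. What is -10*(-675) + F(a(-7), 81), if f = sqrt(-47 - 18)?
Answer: 6838 + I*sqrt(65) ≈ 6838.0 + 8.0623*I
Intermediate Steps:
a(J) = J
f = I*sqrt(65) (f = sqrt(-65) = I*sqrt(65) ≈ 8.0623*I)
F(W, E) = E - W + I*sqrt(65) (F(W, E) = (E + I*sqrt(65)) - W = E - W + I*sqrt(65))
-10*(-675) + F(a(-7), 81) = -10*(-675) + (81 - 1*(-7) + I*sqrt(65)) = 6750 + (81 + 7 + I*sqrt(65)) = 6750 + (88 + I*sqrt(65)) = 6838 + I*sqrt(65)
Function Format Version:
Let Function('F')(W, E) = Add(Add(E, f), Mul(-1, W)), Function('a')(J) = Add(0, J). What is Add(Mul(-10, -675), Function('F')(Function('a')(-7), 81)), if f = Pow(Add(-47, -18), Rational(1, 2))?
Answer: Add(6838, Mul(I, Pow(65, Rational(1, 2)))) ≈ Add(6838.0, Mul(8.0623, I))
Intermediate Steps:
Function('a')(J) = J
f = Mul(I, Pow(65, Rational(1, 2))) (f = Pow(-65, Rational(1, 2)) = Mul(I, Pow(65, Rational(1, 2))) ≈ Mul(8.0623, I))
Function('F')(W, E) = Add(E, Mul(-1, W), Mul(I, Pow(65, Rational(1, 2)))) (Function('F')(W, E) = Add(Add(E, Mul(I, Pow(65, Rational(1, 2)))), Mul(-1, W)) = Add(E, Mul(-1, W), Mul(I, Pow(65, Rational(1, 2)))))
Add(Mul(-10, -675), Function('F')(Function('a')(-7), 81)) = Add(Mul(-10, -675), Add(81, Mul(-1, -7), Mul(I, Pow(65, Rational(1, 2))))) = Add(6750, Add(81, 7, Mul(I, Pow(65, Rational(1, 2))))) = Add(6750, Add(88, Mul(I, Pow(65, Rational(1, 2))))) = Add(6838, Mul(I, Pow(65, Rational(1, 2))))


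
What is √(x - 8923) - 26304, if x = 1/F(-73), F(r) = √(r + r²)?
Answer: -26304 + I*√(1711824012 - 219*√146)/438 ≈ -26304.0 + 94.462*I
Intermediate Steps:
x = √146/876 (x = 1/(√(-73*(1 - 73))) = 1/(√(-73*(-72))) = 1/(√5256) = 1/(6*√146) = √146/876 ≈ 0.013793)
√(x - 8923) - 26304 = √(√146/876 - 8923) - 26304 = √(-8923 + √146/876) - 26304 = -26304 + √(-8923 + √146/876)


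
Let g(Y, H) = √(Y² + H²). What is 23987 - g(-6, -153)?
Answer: 23987 - 3*√2605 ≈ 23834.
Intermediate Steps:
g(Y, H) = √(H² + Y²)
23987 - g(-6, -153) = 23987 - √((-153)² + (-6)²) = 23987 - √(23409 + 36) = 23987 - √23445 = 23987 - 3*√2605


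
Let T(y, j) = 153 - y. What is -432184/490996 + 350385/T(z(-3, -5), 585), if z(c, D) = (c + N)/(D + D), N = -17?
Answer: 42993093419/18535099 ≈ 2319.6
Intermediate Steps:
z(c, D) = (-17 + c)/(2*D) (z(c, D) = (c - 17)/(D + D) = (-17 + c)/((2*D)) = (-17 + c)*(1/(2*D)) = (-17 + c)/(2*D))
-432184/490996 + 350385/T(z(-3, -5), 585) = -432184/490996 + 350385/(153 - (-17 - 3)/(2*(-5))) = -432184*1/490996 + 350385/(153 - (-1)*(-20)/(2*5)) = -108046/122749 + 350385/(153 - 1*2) = -108046/122749 + 350385/(153 - 2) = -108046/122749 + 350385/151 = 42993093419/18535099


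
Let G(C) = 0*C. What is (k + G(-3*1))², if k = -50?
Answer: 2500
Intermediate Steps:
G(C) = 0
(k + G(-3*1))² = (-50 + 0)² = (-50)² = 2500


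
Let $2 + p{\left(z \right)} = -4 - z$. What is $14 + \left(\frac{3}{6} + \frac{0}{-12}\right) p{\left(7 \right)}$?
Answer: $\frac{15}{2} \approx 7.5$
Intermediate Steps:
$p{\left(z \right)} = -6 - z$ ($p{\left(z \right)} = -2 - \left(4 + z\right) = -6 - z$)
$14 + \left(\frac{3}{6} + \frac{0}{-12}\right) p{\left(7 \right)} = 14 + \left(\frac{3}{6} + \frac{0}{-12}\right) \left(-6 - 7\right) = 14 + \left(3 \cdot \frac{1}{6} + 0 \left(- \frac{1}{12}\right)\right) \left(-6 - 7\right) = 14 + \left(\frac{1}{2} + 0\right) \left(-13\right) = 14 + \frac{1}{2} \left(-13\right) = 14 - \frac{13}{2} = \frac{15}{2}$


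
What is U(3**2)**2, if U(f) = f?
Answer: 81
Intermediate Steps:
U(3**2)**2 = (3**2)**2 = 9**2 = 81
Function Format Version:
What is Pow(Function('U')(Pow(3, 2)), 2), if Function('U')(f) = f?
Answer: 81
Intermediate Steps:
Pow(Function('U')(Pow(3, 2)), 2) = Pow(Pow(3, 2), 2) = Pow(9, 2) = 81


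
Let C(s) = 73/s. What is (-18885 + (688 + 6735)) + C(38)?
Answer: -435483/38 ≈ -11460.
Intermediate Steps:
(-18885 + (688 + 6735)) + C(38) = (-18885 + (688 + 6735)) + 73/38 = (-18885 + 7423) + 73*(1/38) = -11462 + 73/38 = -435483/38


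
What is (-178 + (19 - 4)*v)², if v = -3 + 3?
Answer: 31684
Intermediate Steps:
v = 0
(-178 + (19 - 4)*v)² = (-178 + (19 - 4)*0)² = (-178 + 15*0)² = (-178 + 0)² = (-178)² = 31684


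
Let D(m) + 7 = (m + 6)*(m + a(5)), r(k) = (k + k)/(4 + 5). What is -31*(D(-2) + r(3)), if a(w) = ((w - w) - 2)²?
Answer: -155/3 ≈ -51.667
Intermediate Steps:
r(k) = 2*k/9 (r(k) = (2*k)/9 = (2*k)*(⅑) = 2*k/9)
a(w) = 4 (a(w) = (0 - 2)² = (-2)² = 4)
D(m) = -7 + (4 + m)*(6 + m) (D(m) = -7 + (m + 6)*(m + 4) = -7 + (6 + m)*(4 + m) = -7 + (4 + m)*(6 + m))
-31*(D(-2) + r(3)) = -31*((17 + (-2)² + 10*(-2)) + (2/9)*3) = -31*((17 + 4 - 20) + ⅔) = -31*(1 + ⅔) = -31*5/3 = -155/3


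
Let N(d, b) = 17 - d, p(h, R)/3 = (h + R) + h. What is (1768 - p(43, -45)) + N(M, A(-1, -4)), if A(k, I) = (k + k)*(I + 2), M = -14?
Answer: 1676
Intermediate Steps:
p(h, R) = 3*R + 6*h (p(h, R) = 3*((h + R) + h) = 3*((R + h) + h) = 3*(R + 2*h) = 3*R + 6*h)
A(k, I) = 2*k*(2 + I) (A(k, I) = (2*k)*(2 + I) = 2*k*(2 + I))
(1768 - p(43, -45)) + N(M, A(-1, -4)) = (1768 - (3*(-45) + 6*43)) + (17 - 1*(-14)) = (1768 - (-135 + 258)) + (17 + 14) = (1768 - 1*123) + 31 = (1768 - 123) + 31 = 1645 + 31 = 1676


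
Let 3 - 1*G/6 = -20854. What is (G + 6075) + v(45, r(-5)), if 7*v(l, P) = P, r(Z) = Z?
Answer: 918514/7 ≈ 1.3122e+5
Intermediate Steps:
G = 125142 (G = 18 - 6*(-20854) = 18 + 125124 = 125142)
v(l, P) = P/7
(G + 6075) + v(45, r(-5)) = (125142 + 6075) + (⅐)*(-5) = 131217 - 5/7 = 918514/7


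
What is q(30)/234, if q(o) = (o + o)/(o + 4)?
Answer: 5/663 ≈ 0.0075415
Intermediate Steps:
q(o) = 2*o/(4 + o) (q(o) = (2*o)/(4 + o) = 2*o/(4 + o))
q(30)/234 = (2*30/(4 + 30))/234 = (2*30/34)*(1/234) = (2*30*(1/34))*(1/234) = (30/17)*(1/234) = 5/663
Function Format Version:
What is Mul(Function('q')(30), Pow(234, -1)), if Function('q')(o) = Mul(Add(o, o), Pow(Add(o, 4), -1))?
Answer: Rational(5, 663) ≈ 0.0075415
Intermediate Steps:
Function('q')(o) = Mul(2, o, Pow(Add(4, o), -1)) (Function('q')(o) = Mul(Mul(2, o), Pow(Add(4, o), -1)) = Mul(2, o, Pow(Add(4, o), -1)))
Mul(Function('q')(30), Pow(234, -1)) = Mul(Mul(2, 30, Pow(Add(4, 30), -1)), Pow(234, -1)) = Mul(Mul(2, 30, Pow(34, -1)), Rational(1, 234)) = Mul(Mul(2, 30, Rational(1, 34)), Rational(1, 234)) = Mul(Rational(30, 17), Rational(1, 234)) = Rational(5, 663)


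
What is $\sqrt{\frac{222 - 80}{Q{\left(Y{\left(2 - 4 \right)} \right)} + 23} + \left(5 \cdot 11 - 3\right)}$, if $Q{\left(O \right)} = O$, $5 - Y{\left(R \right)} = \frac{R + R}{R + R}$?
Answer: $\frac{\sqrt{4638}}{9} \approx 7.567$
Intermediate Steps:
$Y{\left(R \right)} = 4$ ($Y{\left(R \right)} = 5 - \frac{R + R}{R + R} = 5 - \frac{2 R}{2 R} = 5 - \frac{1}{2 R} 2 R = 5 - 1 = 4$)
$\sqrt{\frac{222 - 80}{Q{\left(Y{\left(2 - 4 \right)} \right)} + 23} + \left(5 \cdot 11 - 3\right)} = \sqrt{\frac{222 - 80}{4 + 23} + \left(5 \cdot 11 - 3\right)} = \sqrt{\frac{142}{27} + \left(55 - 3\right)} = \sqrt{142 \cdot \frac{1}{27} + 52} = \sqrt{\frac{142}{27} + 52} = \sqrt{\frac{1546}{27}} = \frac{\sqrt{4638}}{9}$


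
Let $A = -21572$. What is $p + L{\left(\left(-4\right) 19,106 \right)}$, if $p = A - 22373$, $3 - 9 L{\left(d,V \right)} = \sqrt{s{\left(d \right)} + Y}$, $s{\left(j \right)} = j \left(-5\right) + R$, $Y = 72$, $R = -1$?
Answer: $- \frac{131834}{3} - \frac{\sqrt{451}}{9} \approx -43947.0$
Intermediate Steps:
$s{\left(j \right)} = -1 - 5 j$ ($s{\left(j \right)} = j \left(-5\right) - 1 = - 5 j - 1 = -1 - 5 j$)
$L{\left(d,V \right)} = \frac{1}{3} - \frac{\sqrt{71 - 5 d}}{9}$ ($L{\left(d,V \right)} = \frac{1}{3} - \frac{\sqrt{\left(-1 - 5 d\right) + 72}}{9} = \frac{1}{3} - \frac{\sqrt{71 - 5 d}}{9}$)
$p = -43945$ ($p = -21572 - 22373 = -43945$)
$p + L{\left(\left(-4\right) 19,106 \right)} = -43945 + \left(\frac{1}{3} - \frac{\sqrt{71 - 5 \left(\left(-4\right) 19\right)}}{9}\right) = -43945 + \left(\frac{1}{3} - \frac{\sqrt{71 - -380}}{9}\right) = -43945 + \left(\frac{1}{3} - \frac{\sqrt{71 + 380}}{9}\right) = -43945 + \left(\frac{1}{3} - \frac{\sqrt{451}}{9}\right) = - \frac{131834}{3} - \frac{\sqrt{451}}{9}$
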